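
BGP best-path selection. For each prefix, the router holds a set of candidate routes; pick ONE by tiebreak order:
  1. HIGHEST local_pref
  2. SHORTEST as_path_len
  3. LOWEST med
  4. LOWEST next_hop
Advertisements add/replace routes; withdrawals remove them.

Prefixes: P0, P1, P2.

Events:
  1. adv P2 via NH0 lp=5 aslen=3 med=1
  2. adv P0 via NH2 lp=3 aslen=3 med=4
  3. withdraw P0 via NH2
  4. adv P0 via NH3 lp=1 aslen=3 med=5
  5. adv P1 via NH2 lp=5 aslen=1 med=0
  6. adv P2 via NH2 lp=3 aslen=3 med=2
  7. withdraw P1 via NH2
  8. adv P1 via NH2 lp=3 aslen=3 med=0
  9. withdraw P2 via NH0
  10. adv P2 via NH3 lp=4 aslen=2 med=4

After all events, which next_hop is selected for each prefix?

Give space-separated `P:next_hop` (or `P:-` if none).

Answer: P0:NH3 P1:NH2 P2:NH3

Derivation:
Op 1: best P0=- P1=- P2=NH0
Op 2: best P0=NH2 P1=- P2=NH0
Op 3: best P0=- P1=- P2=NH0
Op 4: best P0=NH3 P1=- P2=NH0
Op 5: best P0=NH3 P1=NH2 P2=NH0
Op 6: best P0=NH3 P1=NH2 P2=NH0
Op 7: best P0=NH3 P1=- P2=NH0
Op 8: best P0=NH3 P1=NH2 P2=NH0
Op 9: best P0=NH3 P1=NH2 P2=NH2
Op 10: best P0=NH3 P1=NH2 P2=NH3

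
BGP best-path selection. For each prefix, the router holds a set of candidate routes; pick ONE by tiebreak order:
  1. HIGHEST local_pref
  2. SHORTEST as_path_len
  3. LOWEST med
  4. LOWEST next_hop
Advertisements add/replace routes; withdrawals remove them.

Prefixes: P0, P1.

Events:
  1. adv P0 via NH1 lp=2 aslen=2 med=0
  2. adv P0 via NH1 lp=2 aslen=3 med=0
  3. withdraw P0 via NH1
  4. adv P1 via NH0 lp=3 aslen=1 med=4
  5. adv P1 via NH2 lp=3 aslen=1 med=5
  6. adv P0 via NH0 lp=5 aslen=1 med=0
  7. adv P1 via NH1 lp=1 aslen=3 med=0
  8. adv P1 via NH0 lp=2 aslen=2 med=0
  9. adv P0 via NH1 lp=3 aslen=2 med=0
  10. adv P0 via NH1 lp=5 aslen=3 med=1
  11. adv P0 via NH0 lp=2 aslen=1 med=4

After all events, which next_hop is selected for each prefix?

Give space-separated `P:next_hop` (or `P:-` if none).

Answer: P0:NH1 P1:NH2

Derivation:
Op 1: best P0=NH1 P1=-
Op 2: best P0=NH1 P1=-
Op 3: best P0=- P1=-
Op 4: best P0=- P1=NH0
Op 5: best P0=- P1=NH0
Op 6: best P0=NH0 P1=NH0
Op 7: best P0=NH0 P1=NH0
Op 8: best P0=NH0 P1=NH2
Op 9: best P0=NH0 P1=NH2
Op 10: best P0=NH0 P1=NH2
Op 11: best P0=NH1 P1=NH2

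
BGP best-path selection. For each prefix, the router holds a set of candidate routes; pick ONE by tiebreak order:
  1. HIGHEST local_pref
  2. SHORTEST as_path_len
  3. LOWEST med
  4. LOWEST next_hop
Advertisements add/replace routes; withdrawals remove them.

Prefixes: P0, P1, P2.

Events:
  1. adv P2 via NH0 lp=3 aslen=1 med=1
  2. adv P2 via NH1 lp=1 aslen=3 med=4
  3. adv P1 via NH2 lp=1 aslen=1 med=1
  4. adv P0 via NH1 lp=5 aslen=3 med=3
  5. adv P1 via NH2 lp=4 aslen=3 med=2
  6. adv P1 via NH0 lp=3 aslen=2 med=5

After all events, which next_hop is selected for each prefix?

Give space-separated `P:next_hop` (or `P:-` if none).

Op 1: best P0=- P1=- P2=NH0
Op 2: best P0=- P1=- P2=NH0
Op 3: best P0=- P1=NH2 P2=NH0
Op 4: best P0=NH1 P1=NH2 P2=NH0
Op 5: best P0=NH1 P1=NH2 P2=NH0
Op 6: best P0=NH1 P1=NH2 P2=NH0

Answer: P0:NH1 P1:NH2 P2:NH0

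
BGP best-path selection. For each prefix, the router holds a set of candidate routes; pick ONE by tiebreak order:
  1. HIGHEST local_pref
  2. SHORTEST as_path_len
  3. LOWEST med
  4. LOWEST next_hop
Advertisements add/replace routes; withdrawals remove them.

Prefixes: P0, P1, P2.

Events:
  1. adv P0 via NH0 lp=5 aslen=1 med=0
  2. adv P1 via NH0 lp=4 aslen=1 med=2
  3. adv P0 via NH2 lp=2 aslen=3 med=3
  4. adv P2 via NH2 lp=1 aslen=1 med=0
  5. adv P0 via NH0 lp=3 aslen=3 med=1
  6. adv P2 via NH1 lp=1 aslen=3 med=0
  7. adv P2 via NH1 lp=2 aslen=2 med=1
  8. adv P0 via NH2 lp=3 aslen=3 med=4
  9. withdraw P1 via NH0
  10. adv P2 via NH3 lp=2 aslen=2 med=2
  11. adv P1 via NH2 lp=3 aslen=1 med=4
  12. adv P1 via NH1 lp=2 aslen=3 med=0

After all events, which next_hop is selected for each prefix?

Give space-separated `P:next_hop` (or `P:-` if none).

Op 1: best P0=NH0 P1=- P2=-
Op 2: best P0=NH0 P1=NH0 P2=-
Op 3: best P0=NH0 P1=NH0 P2=-
Op 4: best P0=NH0 P1=NH0 P2=NH2
Op 5: best P0=NH0 P1=NH0 P2=NH2
Op 6: best P0=NH0 P1=NH0 P2=NH2
Op 7: best P0=NH0 P1=NH0 P2=NH1
Op 8: best P0=NH0 P1=NH0 P2=NH1
Op 9: best P0=NH0 P1=- P2=NH1
Op 10: best P0=NH0 P1=- P2=NH1
Op 11: best P0=NH0 P1=NH2 P2=NH1
Op 12: best P0=NH0 P1=NH2 P2=NH1

Answer: P0:NH0 P1:NH2 P2:NH1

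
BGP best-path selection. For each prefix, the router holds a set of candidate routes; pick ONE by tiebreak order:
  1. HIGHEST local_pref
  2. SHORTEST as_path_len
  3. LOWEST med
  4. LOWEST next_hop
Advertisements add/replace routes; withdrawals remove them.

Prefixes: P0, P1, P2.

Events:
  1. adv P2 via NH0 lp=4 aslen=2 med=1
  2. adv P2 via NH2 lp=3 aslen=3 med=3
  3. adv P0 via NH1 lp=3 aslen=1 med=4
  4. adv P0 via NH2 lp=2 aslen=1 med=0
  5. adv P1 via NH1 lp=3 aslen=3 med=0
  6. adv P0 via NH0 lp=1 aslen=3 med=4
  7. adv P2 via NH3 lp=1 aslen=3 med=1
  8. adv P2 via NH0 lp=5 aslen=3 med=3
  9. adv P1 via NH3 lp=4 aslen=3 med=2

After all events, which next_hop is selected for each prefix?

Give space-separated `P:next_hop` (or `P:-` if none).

Answer: P0:NH1 P1:NH3 P2:NH0

Derivation:
Op 1: best P0=- P1=- P2=NH0
Op 2: best P0=- P1=- P2=NH0
Op 3: best P0=NH1 P1=- P2=NH0
Op 4: best P0=NH1 P1=- P2=NH0
Op 5: best P0=NH1 P1=NH1 P2=NH0
Op 6: best P0=NH1 P1=NH1 P2=NH0
Op 7: best P0=NH1 P1=NH1 P2=NH0
Op 8: best P0=NH1 P1=NH1 P2=NH0
Op 9: best P0=NH1 P1=NH3 P2=NH0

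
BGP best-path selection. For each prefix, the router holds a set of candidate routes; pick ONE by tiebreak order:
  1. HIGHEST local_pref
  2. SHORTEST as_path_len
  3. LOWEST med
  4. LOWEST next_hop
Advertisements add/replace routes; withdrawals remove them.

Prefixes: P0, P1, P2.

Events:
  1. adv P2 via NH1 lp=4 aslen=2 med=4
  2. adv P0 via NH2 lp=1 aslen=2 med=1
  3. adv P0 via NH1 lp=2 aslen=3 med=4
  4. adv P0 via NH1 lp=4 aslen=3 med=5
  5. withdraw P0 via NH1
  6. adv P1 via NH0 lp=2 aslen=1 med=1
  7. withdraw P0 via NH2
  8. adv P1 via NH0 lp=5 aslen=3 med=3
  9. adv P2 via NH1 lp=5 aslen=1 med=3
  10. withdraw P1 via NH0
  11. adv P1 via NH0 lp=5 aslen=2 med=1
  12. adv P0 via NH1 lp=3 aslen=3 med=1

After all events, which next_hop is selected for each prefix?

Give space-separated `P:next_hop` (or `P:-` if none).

Op 1: best P0=- P1=- P2=NH1
Op 2: best P0=NH2 P1=- P2=NH1
Op 3: best P0=NH1 P1=- P2=NH1
Op 4: best P0=NH1 P1=- P2=NH1
Op 5: best P0=NH2 P1=- P2=NH1
Op 6: best P0=NH2 P1=NH0 P2=NH1
Op 7: best P0=- P1=NH0 P2=NH1
Op 8: best P0=- P1=NH0 P2=NH1
Op 9: best P0=- P1=NH0 P2=NH1
Op 10: best P0=- P1=- P2=NH1
Op 11: best P0=- P1=NH0 P2=NH1
Op 12: best P0=NH1 P1=NH0 P2=NH1

Answer: P0:NH1 P1:NH0 P2:NH1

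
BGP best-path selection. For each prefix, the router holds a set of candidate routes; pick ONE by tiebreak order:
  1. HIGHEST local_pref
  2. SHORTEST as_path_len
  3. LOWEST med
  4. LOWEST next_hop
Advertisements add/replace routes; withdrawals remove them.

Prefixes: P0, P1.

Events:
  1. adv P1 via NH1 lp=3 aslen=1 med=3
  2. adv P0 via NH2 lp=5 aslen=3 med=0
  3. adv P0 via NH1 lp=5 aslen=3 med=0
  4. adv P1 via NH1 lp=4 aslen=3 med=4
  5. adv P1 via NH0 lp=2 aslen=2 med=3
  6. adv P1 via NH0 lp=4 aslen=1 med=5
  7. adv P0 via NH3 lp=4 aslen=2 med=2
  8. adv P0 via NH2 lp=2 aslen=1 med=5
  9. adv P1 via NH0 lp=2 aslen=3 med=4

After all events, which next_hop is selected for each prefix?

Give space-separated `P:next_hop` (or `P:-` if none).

Op 1: best P0=- P1=NH1
Op 2: best P0=NH2 P1=NH1
Op 3: best P0=NH1 P1=NH1
Op 4: best P0=NH1 P1=NH1
Op 5: best P0=NH1 P1=NH1
Op 6: best P0=NH1 P1=NH0
Op 7: best P0=NH1 P1=NH0
Op 8: best P0=NH1 P1=NH0
Op 9: best P0=NH1 P1=NH1

Answer: P0:NH1 P1:NH1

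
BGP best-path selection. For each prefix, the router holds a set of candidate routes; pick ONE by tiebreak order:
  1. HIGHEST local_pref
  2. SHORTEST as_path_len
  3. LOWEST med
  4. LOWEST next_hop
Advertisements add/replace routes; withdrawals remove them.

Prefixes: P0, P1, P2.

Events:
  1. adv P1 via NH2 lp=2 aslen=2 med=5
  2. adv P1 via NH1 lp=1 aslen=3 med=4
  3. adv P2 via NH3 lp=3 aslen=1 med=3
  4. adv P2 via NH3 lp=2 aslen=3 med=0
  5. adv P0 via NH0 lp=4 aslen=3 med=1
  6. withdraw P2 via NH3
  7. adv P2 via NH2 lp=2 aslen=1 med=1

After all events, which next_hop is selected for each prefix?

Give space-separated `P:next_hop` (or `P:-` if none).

Op 1: best P0=- P1=NH2 P2=-
Op 2: best P0=- P1=NH2 P2=-
Op 3: best P0=- P1=NH2 P2=NH3
Op 4: best P0=- P1=NH2 P2=NH3
Op 5: best P0=NH0 P1=NH2 P2=NH3
Op 6: best P0=NH0 P1=NH2 P2=-
Op 7: best P0=NH0 P1=NH2 P2=NH2

Answer: P0:NH0 P1:NH2 P2:NH2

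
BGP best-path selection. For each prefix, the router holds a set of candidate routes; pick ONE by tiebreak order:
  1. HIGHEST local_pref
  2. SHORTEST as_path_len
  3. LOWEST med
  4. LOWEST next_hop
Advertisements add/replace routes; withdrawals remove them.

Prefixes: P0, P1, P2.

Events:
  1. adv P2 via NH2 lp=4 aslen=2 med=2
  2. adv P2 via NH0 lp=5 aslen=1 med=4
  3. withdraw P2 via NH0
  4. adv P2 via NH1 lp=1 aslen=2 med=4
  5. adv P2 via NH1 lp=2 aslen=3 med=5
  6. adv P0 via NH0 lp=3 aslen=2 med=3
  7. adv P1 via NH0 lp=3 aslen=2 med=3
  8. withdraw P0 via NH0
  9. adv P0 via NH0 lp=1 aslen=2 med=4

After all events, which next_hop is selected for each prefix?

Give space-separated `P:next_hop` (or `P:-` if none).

Op 1: best P0=- P1=- P2=NH2
Op 2: best P0=- P1=- P2=NH0
Op 3: best P0=- P1=- P2=NH2
Op 4: best P0=- P1=- P2=NH2
Op 5: best P0=- P1=- P2=NH2
Op 6: best P0=NH0 P1=- P2=NH2
Op 7: best P0=NH0 P1=NH0 P2=NH2
Op 8: best P0=- P1=NH0 P2=NH2
Op 9: best P0=NH0 P1=NH0 P2=NH2

Answer: P0:NH0 P1:NH0 P2:NH2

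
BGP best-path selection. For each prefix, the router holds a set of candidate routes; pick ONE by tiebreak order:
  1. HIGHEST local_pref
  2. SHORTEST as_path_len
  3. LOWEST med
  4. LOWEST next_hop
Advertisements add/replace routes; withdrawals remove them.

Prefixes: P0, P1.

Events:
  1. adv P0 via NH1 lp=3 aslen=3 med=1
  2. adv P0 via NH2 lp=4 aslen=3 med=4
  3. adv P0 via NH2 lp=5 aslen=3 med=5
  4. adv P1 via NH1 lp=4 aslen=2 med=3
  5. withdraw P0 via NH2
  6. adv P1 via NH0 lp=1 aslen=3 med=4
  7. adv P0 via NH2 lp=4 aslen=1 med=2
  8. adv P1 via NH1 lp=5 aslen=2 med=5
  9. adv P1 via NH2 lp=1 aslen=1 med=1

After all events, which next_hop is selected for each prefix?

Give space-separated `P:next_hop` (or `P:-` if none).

Op 1: best P0=NH1 P1=-
Op 2: best P0=NH2 P1=-
Op 3: best P0=NH2 P1=-
Op 4: best P0=NH2 P1=NH1
Op 5: best P0=NH1 P1=NH1
Op 6: best P0=NH1 P1=NH1
Op 7: best P0=NH2 P1=NH1
Op 8: best P0=NH2 P1=NH1
Op 9: best P0=NH2 P1=NH1

Answer: P0:NH2 P1:NH1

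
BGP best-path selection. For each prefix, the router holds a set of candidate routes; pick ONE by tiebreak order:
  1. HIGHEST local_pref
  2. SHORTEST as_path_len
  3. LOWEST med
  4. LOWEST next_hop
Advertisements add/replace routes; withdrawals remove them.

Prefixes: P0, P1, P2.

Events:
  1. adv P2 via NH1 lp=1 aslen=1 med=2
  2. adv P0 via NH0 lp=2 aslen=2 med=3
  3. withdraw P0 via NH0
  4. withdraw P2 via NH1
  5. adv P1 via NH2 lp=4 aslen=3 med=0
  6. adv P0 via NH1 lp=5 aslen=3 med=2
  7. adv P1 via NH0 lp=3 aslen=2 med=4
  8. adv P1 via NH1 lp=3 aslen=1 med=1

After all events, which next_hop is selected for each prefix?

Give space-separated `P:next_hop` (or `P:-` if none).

Op 1: best P0=- P1=- P2=NH1
Op 2: best P0=NH0 P1=- P2=NH1
Op 3: best P0=- P1=- P2=NH1
Op 4: best P0=- P1=- P2=-
Op 5: best P0=- P1=NH2 P2=-
Op 6: best P0=NH1 P1=NH2 P2=-
Op 7: best P0=NH1 P1=NH2 P2=-
Op 8: best P0=NH1 P1=NH2 P2=-

Answer: P0:NH1 P1:NH2 P2:-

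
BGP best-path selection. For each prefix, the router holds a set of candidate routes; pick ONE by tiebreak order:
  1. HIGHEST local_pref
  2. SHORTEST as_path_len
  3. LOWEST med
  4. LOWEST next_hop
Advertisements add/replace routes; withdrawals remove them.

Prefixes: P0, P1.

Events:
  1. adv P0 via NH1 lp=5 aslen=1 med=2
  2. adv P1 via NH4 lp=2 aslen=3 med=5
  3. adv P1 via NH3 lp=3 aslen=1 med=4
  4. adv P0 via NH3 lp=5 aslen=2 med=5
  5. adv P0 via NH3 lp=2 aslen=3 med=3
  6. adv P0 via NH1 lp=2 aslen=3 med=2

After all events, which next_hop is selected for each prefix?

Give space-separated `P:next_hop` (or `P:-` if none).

Op 1: best P0=NH1 P1=-
Op 2: best P0=NH1 P1=NH4
Op 3: best P0=NH1 P1=NH3
Op 4: best P0=NH1 P1=NH3
Op 5: best P0=NH1 P1=NH3
Op 6: best P0=NH1 P1=NH3

Answer: P0:NH1 P1:NH3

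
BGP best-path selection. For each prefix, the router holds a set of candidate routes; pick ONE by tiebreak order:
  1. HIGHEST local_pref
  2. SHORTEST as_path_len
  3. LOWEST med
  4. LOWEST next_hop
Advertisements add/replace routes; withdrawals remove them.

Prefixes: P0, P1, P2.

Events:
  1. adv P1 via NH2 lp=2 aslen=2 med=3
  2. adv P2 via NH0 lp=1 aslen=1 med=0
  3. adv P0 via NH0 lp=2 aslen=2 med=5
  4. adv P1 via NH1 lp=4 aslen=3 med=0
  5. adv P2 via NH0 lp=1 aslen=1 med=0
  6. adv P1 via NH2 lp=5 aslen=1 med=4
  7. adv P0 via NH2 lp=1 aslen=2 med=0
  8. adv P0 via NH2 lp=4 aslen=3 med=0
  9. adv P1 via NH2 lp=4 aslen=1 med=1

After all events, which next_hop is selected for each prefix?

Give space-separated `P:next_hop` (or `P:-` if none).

Op 1: best P0=- P1=NH2 P2=-
Op 2: best P0=- P1=NH2 P2=NH0
Op 3: best P0=NH0 P1=NH2 P2=NH0
Op 4: best P0=NH0 P1=NH1 P2=NH0
Op 5: best P0=NH0 P1=NH1 P2=NH0
Op 6: best P0=NH0 P1=NH2 P2=NH0
Op 7: best P0=NH0 P1=NH2 P2=NH0
Op 8: best P0=NH2 P1=NH2 P2=NH0
Op 9: best P0=NH2 P1=NH2 P2=NH0

Answer: P0:NH2 P1:NH2 P2:NH0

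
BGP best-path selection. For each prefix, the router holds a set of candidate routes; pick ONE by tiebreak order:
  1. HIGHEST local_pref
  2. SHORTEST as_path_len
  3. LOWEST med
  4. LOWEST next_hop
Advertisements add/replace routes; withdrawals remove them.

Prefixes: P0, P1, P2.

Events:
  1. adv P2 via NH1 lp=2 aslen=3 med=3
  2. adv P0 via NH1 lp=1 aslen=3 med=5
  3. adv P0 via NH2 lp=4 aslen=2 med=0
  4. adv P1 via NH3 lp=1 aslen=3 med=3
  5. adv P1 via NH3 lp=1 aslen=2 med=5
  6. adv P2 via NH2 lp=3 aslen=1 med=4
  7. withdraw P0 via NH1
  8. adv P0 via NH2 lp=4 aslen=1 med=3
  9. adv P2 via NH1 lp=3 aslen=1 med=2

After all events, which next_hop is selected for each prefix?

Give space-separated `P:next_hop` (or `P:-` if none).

Answer: P0:NH2 P1:NH3 P2:NH1

Derivation:
Op 1: best P0=- P1=- P2=NH1
Op 2: best P0=NH1 P1=- P2=NH1
Op 3: best P0=NH2 P1=- P2=NH1
Op 4: best P0=NH2 P1=NH3 P2=NH1
Op 5: best P0=NH2 P1=NH3 P2=NH1
Op 6: best P0=NH2 P1=NH3 P2=NH2
Op 7: best P0=NH2 P1=NH3 P2=NH2
Op 8: best P0=NH2 P1=NH3 P2=NH2
Op 9: best P0=NH2 P1=NH3 P2=NH1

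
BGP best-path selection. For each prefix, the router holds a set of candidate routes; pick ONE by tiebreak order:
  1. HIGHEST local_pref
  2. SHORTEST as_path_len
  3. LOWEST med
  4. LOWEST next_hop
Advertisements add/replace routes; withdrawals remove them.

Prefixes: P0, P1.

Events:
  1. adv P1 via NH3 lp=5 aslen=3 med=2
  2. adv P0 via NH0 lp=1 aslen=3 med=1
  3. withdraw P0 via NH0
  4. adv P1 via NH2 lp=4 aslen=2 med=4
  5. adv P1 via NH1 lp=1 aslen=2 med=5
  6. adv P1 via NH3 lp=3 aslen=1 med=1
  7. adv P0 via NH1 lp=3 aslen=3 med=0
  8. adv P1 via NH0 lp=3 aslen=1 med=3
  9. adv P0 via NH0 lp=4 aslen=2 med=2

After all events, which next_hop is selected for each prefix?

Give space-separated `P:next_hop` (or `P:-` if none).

Op 1: best P0=- P1=NH3
Op 2: best P0=NH0 P1=NH3
Op 3: best P0=- P1=NH3
Op 4: best P0=- P1=NH3
Op 5: best P0=- P1=NH3
Op 6: best P0=- P1=NH2
Op 7: best P0=NH1 P1=NH2
Op 8: best P0=NH1 P1=NH2
Op 9: best P0=NH0 P1=NH2

Answer: P0:NH0 P1:NH2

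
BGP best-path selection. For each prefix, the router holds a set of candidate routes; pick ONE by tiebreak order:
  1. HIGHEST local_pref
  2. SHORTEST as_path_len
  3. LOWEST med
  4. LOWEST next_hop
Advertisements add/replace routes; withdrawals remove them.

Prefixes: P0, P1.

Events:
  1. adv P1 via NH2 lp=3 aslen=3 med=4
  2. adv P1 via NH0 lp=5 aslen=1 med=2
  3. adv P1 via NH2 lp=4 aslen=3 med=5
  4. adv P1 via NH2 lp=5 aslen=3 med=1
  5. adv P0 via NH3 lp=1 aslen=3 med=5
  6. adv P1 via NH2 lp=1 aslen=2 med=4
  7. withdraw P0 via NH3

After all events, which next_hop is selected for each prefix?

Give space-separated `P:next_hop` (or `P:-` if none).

Op 1: best P0=- P1=NH2
Op 2: best P0=- P1=NH0
Op 3: best P0=- P1=NH0
Op 4: best P0=- P1=NH0
Op 5: best P0=NH3 P1=NH0
Op 6: best P0=NH3 P1=NH0
Op 7: best P0=- P1=NH0

Answer: P0:- P1:NH0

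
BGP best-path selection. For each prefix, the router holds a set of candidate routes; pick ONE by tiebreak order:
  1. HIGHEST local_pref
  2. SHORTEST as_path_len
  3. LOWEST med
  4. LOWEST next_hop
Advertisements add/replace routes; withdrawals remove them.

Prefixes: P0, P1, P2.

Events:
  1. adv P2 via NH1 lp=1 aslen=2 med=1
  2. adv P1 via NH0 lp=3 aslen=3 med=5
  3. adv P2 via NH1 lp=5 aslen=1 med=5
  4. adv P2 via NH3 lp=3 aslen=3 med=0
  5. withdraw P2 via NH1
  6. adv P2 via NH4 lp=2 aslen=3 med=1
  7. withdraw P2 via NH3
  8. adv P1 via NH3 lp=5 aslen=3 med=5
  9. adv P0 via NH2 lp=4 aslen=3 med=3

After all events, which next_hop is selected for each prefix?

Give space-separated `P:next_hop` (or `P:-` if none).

Op 1: best P0=- P1=- P2=NH1
Op 2: best P0=- P1=NH0 P2=NH1
Op 3: best P0=- P1=NH0 P2=NH1
Op 4: best P0=- P1=NH0 P2=NH1
Op 5: best P0=- P1=NH0 P2=NH3
Op 6: best P0=- P1=NH0 P2=NH3
Op 7: best P0=- P1=NH0 P2=NH4
Op 8: best P0=- P1=NH3 P2=NH4
Op 9: best P0=NH2 P1=NH3 P2=NH4

Answer: P0:NH2 P1:NH3 P2:NH4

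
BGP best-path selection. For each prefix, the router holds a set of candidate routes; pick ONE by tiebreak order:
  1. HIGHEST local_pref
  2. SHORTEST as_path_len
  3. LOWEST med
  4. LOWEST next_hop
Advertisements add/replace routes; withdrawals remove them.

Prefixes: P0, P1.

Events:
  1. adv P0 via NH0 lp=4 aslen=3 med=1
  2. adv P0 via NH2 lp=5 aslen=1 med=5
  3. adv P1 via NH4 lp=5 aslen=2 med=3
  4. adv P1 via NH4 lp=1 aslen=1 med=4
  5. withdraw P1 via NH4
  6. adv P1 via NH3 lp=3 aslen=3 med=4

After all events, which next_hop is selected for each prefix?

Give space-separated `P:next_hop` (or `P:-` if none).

Op 1: best P0=NH0 P1=-
Op 2: best P0=NH2 P1=-
Op 3: best P0=NH2 P1=NH4
Op 4: best P0=NH2 P1=NH4
Op 5: best P0=NH2 P1=-
Op 6: best P0=NH2 P1=NH3

Answer: P0:NH2 P1:NH3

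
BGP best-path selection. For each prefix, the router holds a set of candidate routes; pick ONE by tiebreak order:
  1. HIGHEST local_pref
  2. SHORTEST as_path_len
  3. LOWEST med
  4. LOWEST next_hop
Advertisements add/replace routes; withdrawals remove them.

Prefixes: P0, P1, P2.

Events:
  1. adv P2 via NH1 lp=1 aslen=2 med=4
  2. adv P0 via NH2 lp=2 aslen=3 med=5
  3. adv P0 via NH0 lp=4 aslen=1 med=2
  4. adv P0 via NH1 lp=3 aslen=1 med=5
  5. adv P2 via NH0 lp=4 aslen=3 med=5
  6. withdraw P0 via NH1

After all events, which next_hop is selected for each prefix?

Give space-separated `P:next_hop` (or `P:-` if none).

Answer: P0:NH0 P1:- P2:NH0

Derivation:
Op 1: best P0=- P1=- P2=NH1
Op 2: best P0=NH2 P1=- P2=NH1
Op 3: best P0=NH0 P1=- P2=NH1
Op 4: best P0=NH0 P1=- P2=NH1
Op 5: best P0=NH0 P1=- P2=NH0
Op 6: best P0=NH0 P1=- P2=NH0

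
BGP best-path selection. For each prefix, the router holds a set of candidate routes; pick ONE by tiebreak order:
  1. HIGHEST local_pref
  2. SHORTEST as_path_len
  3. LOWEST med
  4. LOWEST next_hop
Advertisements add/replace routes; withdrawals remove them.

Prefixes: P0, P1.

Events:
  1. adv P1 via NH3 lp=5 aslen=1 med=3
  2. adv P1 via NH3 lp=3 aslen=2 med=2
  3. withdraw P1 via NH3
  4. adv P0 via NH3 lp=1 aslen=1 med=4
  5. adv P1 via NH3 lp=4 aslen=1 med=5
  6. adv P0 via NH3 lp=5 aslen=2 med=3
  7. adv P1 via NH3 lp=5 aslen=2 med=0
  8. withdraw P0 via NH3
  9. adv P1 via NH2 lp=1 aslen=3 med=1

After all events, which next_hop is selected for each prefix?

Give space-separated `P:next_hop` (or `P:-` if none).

Op 1: best P0=- P1=NH3
Op 2: best P0=- P1=NH3
Op 3: best P0=- P1=-
Op 4: best P0=NH3 P1=-
Op 5: best P0=NH3 P1=NH3
Op 6: best P0=NH3 P1=NH3
Op 7: best P0=NH3 P1=NH3
Op 8: best P0=- P1=NH3
Op 9: best P0=- P1=NH3

Answer: P0:- P1:NH3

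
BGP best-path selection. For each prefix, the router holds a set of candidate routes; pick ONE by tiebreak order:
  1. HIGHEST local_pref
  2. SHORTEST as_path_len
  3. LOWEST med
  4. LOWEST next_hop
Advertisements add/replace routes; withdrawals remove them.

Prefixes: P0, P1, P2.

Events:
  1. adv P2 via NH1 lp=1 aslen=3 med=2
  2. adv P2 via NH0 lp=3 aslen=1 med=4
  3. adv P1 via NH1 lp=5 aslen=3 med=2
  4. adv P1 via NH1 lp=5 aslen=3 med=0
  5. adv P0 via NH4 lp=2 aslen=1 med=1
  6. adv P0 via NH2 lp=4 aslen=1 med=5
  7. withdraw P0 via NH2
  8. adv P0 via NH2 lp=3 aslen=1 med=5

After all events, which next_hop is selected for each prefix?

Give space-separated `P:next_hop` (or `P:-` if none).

Op 1: best P0=- P1=- P2=NH1
Op 2: best P0=- P1=- P2=NH0
Op 3: best P0=- P1=NH1 P2=NH0
Op 4: best P0=- P1=NH1 P2=NH0
Op 5: best P0=NH4 P1=NH1 P2=NH0
Op 6: best P0=NH2 P1=NH1 P2=NH0
Op 7: best P0=NH4 P1=NH1 P2=NH0
Op 8: best P0=NH2 P1=NH1 P2=NH0

Answer: P0:NH2 P1:NH1 P2:NH0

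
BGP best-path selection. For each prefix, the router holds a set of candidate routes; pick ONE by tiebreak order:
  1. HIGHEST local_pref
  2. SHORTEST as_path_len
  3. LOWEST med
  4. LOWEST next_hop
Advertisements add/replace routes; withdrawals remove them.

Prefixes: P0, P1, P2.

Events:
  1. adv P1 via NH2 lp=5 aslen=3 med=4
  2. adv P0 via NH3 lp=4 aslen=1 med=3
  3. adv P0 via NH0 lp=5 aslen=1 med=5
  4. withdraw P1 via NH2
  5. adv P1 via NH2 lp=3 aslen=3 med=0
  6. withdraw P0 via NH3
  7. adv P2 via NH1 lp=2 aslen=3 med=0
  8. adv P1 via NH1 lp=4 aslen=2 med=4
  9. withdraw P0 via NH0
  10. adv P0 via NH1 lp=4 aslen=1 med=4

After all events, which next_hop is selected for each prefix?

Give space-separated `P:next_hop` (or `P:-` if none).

Answer: P0:NH1 P1:NH1 P2:NH1

Derivation:
Op 1: best P0=- P1=NH2 P2=-
Op 2: best P0=NH3 P1=NH2 P2=-
Op 3: best P0=NH0 P1=NH2 P2=-
Op 4: best P0=NH0 P1=- P2=-
Op 5: best P0=NH0 P1=NH2 P2=-
Op 6: best P0=NH0 P1=NH2 P2=-
Op 7: best P0=NH0 P1=NH2 P2=NH1
Op 8: best P0=NH0 P1=NH1 P2=NH1
Op 9: best P0=- P1=NH1 P2=NH1
Op 10: best P0=NH1 P1=NH1 P2=NH1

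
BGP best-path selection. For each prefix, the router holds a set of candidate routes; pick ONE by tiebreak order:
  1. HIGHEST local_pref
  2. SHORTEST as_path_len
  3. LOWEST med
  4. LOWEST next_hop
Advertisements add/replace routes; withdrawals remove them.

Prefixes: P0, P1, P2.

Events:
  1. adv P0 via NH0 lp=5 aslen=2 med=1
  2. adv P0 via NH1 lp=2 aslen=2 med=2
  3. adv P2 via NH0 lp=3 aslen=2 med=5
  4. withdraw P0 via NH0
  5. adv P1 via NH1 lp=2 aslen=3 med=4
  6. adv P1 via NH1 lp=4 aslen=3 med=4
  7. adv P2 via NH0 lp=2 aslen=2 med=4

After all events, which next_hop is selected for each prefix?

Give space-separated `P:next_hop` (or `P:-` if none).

Answer: P0:NH1 P1:NH1 P2:NH0

Derivation:
Op 1: best P0=NH0 P1=- P2=-
Op 2: best P0=NH0 P1=- P2=-
Op 3: best P0=NH0 P1=- P2=NH0
Op 4: best P0=NH1 P1=- P2=NH0
Op 5: best P0=NH1 P1=NH1 P2=NH0
Op 6: best P0=NH1 P1=NH1 P2=NH0
Op 7: best P0=NH1 P1=NH1 P2=NH0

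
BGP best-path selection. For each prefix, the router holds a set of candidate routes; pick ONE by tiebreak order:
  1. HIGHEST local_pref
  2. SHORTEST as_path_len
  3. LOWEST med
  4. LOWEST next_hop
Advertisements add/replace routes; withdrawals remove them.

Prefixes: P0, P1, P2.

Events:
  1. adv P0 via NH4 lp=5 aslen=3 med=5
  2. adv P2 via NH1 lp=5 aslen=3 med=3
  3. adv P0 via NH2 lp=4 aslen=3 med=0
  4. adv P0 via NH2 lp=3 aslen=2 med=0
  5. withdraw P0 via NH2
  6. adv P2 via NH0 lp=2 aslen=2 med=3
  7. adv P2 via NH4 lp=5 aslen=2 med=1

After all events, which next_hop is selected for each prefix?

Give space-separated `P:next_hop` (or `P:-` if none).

Answer: P0:NH4 P1:- P2:NH4

Derivation:
Op 1: best P0=NH4 P1=- P2=-
Op 2: best P0=NH4 P1=- P2=NH1
Op 3: best P0=NH4 P1=- P2=NH1
Op 4: best P0=NH4 P1=- P2=NH1
Op 5: best P0=NH4 P1=- P2=NH1
Op 6: best P0=NH4 P1=- P2=NH1
Op 7: best P0=NH4 P1=- P2=NH4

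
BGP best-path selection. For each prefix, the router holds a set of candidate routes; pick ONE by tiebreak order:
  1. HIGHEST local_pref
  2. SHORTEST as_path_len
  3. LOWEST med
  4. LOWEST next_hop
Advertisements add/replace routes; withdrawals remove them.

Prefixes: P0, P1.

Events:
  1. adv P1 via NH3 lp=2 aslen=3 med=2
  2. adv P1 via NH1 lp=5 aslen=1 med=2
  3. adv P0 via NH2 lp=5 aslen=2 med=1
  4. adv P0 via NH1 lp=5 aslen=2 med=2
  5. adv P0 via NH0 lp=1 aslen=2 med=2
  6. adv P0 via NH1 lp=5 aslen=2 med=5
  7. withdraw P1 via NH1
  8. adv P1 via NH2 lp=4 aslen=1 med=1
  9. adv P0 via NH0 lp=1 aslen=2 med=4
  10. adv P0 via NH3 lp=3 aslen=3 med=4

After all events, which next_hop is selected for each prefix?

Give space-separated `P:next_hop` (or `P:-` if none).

Answer: P0:NH2 P1:NH2

Derivation:
Op 1: best P0=- P1=NH3
Op 2: best P0=- P1=NH1
Op 3: best P0=NH2 P1=NH1
Op 4: best P0=NH2 P1=NH1
Op 5: best P0=NH2 P1=NH1
Op 6: best P0=NH2 P1=NH1
Op 7: best P0=NH2 P1=NH3
Op 8: best P0=NH2 P1=NH2
Op 9: best P0=NH2 P1=NH2
Op 10: best P0=NH2 P1=NH2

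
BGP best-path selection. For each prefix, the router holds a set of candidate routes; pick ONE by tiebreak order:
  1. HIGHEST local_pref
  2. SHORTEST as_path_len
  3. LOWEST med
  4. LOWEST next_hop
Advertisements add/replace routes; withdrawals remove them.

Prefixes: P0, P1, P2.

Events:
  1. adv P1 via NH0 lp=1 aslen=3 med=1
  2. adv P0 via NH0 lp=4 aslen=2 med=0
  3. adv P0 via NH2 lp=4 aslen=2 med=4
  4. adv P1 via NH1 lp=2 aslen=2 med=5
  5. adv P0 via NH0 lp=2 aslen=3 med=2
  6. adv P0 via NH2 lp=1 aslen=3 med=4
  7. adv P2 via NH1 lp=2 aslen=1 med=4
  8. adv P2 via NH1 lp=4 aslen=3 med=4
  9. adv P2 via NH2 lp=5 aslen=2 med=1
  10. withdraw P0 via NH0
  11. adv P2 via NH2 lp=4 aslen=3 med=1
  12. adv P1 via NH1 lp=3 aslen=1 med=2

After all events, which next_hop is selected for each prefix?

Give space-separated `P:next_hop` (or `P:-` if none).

Op 1: best P0=- P1=NH0 P2=-
Op 2: best P0=NH0 P1=NH0 P2=-
Op 3: best P0=NH0 P1=NH0 P2=-
Op 4: best P0=NH0 P1=NH1 P2=-
Op 5: best P0=NH2 P1=NH1 P2=-
Op 6: best P0=NH0 P1=NH1 P2=-
Op 7: best P0=NH0 P1=NH1 P2=NH1
Op 8: best P0=NH0 P1=NH1 P2=NH1
Op 9: best P0=NH0 P1=NH1 P2=NH2
Op 10: best P0=NH2 P1=NH1 P2=NH2
Op 11: best P0=NH2 P1=NH1 P2=NH2
Op 12: best P0=NH2 P1=NH1 P2=NH2

Answer: P0:NH2 P1:NH1 P2:NH2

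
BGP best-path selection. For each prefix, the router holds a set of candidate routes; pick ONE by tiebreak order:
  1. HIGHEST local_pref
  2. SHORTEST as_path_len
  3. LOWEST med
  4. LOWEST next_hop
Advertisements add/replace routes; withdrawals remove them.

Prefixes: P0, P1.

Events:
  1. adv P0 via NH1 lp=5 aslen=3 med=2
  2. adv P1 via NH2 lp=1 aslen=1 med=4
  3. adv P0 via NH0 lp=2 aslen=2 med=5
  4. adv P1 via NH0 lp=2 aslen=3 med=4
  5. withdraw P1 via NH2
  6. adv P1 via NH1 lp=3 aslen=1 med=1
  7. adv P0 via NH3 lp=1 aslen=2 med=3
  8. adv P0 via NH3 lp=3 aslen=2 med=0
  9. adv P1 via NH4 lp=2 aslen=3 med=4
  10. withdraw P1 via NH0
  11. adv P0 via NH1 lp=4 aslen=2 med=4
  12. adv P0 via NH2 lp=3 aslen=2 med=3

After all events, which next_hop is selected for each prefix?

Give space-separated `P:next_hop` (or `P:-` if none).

Op 1: best P0=NH1 P1=-
Op 2: best P0=NH1 P1=NH2
Op 3: best P0=NH1 P1=NH2
Op 4: best P0=NH1 P1=NH0
Op 5: best P0=NH1 P1=NH0
Op 6: best P0=NH1 P1=NH1
Op 7: best P0=NH1 P1=NH1
Op 8: best P0=NH1 P1=NH1
Op 9: best P0=NH1 P1=NH1
Op 10: best P0=NH1 P1=NH1
Op 11: best P0=NH1 P1=NH1
Op 12: best P0=NH1 P1=NH1

Answer: P0:NH1 P1:NH1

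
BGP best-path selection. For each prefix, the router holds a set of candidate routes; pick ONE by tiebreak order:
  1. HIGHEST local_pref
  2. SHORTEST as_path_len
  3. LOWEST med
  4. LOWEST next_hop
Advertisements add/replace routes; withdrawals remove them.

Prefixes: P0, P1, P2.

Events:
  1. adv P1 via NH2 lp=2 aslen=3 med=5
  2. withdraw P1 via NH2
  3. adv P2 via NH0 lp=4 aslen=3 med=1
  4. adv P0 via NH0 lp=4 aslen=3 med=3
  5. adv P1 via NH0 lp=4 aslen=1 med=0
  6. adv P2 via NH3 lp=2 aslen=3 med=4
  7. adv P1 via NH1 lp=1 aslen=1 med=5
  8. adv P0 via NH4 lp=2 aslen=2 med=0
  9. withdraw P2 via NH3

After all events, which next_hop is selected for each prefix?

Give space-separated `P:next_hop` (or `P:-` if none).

Op 1: best P0=- P1=NH2 P2=-
Op 2: best P0=- P1=- P2=-
Op 3: best P0=- P1=- P2=NH0
Op 4: best P0=NH0 P1=- P2=NH0
Op 5: best P0=NH0 P1=NH0 P2=NH0
Op 6: best P0=NH0 P1=NH0 P2=NH0
Op 7: best P0=NH0 P1=NH0 P2=NH0
Op 8: best P0=NH0 P1=NH0 P2=NH0
Op 9: best P0=NH0 P1=NH0 P2=NH0

Answer: P0:NH0 P1:NH0 P2:NH0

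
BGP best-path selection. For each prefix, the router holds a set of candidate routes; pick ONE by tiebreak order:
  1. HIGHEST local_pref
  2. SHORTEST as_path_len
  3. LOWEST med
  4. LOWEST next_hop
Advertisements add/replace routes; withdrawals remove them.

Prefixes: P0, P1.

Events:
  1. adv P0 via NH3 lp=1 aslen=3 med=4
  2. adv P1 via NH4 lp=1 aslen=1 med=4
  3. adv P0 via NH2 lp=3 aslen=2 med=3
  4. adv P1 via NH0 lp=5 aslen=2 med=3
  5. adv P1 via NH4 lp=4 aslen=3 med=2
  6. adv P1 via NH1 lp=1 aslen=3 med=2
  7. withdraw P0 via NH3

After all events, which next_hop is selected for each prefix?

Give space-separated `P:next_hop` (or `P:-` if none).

Op 1: best P0=NH3 P1=-
Op 2: best P0=NH3 P1=NH4
Op 3: best P0=NH2 P1=NH4
Op 4: best P0=NH2 P1=NH0
Op 5: best P0=NH2 P1=NH0
Op 6: best P0=NH2 P1=NH0
Op 7: best P0=NH2 P1=NH0

Answer: P0:NH2 P1:NH0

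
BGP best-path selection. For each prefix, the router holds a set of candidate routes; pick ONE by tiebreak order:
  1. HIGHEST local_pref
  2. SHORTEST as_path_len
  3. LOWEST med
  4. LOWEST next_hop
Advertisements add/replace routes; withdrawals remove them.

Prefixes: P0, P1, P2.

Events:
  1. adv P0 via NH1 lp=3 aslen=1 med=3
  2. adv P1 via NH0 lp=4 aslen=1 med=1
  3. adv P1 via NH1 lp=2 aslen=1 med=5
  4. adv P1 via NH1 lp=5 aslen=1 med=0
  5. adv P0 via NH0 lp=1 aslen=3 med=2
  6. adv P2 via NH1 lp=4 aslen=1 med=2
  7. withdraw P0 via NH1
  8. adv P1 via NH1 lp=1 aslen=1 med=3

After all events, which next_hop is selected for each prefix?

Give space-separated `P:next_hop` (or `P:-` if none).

Op 1: best P0=NH1 P1=- P2=-
Op 2: best P0=NH1 P1=NH0 P2=-
Op 3: best P0=NH1 P1=NH0 P2=-
Op 4: best P0=NH1 P1=NH1 P2=-
Op 5: best P0=NH1 P1=NH1 P2=-
Op 6: best P0=NH1 P1=NH1 P2=NH1
Op 7: best P0=NH0 P1=NH1 P2=NH1
Op 8: best P0=NH0 P1=NH0 P2=NH1

Answer: P0:NH0 P1:NH0 P2:NH1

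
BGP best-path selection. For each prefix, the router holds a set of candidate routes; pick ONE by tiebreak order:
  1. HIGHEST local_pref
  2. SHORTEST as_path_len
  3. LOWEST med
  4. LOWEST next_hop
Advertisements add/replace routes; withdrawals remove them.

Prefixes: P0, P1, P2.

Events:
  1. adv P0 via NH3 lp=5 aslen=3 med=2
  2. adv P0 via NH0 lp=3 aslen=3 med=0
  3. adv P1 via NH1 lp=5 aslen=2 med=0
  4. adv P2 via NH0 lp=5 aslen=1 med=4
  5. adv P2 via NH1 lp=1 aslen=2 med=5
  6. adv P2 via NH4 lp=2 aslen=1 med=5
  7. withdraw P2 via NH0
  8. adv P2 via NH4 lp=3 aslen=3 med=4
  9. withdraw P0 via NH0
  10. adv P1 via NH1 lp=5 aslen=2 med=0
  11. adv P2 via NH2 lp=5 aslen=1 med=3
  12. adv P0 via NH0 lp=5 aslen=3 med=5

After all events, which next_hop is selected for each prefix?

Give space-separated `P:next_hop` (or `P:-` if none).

Op 1: best P0=NH3 P1=- P2=-
Op 2: best P0=NH3 P1=- P2=-
Op 3: best P0=NH3 P1=NH1 P2=-
Op 4: best P0=NH3 P1=NH1 P2=NH0
Op 5: best P0=NH3 P1=NH1 P2=NH0
Op 6: best P0=NH3 P1=NH1 P2=NH0
Op 7: best P0=NH3 P1=NH1 P2=NH4
Op 8: best P0=NH3 P1=NH1 P2=NH4
Op 9: best P0=NH3 P1=NH1 P2=NH4
Op 10: best P0=NH3 P1=NH1 P2=NH4
Op 11: best P0=NH3 P1=NH1 P2=NH2
Op 12: best P0=NH3 P1=NH1 P2=NH2

Answer: P0:NH3 P1:NH1 P2:NH2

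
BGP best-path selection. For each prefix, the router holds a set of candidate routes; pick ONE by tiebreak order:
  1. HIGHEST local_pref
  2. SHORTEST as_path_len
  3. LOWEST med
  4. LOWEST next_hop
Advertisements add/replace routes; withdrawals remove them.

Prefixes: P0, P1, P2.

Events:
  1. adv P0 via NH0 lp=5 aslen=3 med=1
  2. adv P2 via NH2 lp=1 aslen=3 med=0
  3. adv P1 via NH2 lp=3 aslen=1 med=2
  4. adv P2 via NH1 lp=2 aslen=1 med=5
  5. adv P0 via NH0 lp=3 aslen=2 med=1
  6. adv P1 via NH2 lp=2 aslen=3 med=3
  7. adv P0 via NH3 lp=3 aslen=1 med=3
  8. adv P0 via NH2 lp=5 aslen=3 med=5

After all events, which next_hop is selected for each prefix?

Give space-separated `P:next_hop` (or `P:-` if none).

Answer: P0:NH2 P1:NH2 P2:NH1

Derivation:
Op 1: best P0=NH0 P1=- P2=-
Op 2: best P0=NH0 P1=- P2=NH2
Op 3: best P0=NH0 P1=NH2 P2=NH2
Op 4: best P0=NH0 P1=NH2 P2=NH1
Op 5: best P0=NH0 P1=NH2 P2=NH1
Op 6: best P0=NH0 P1=NH2 P2=NH1
Op 7: best P0=NH3 P1=NH2 P2=NH1
Op 8: best P0=NH2 P1=NH2 P2=NH1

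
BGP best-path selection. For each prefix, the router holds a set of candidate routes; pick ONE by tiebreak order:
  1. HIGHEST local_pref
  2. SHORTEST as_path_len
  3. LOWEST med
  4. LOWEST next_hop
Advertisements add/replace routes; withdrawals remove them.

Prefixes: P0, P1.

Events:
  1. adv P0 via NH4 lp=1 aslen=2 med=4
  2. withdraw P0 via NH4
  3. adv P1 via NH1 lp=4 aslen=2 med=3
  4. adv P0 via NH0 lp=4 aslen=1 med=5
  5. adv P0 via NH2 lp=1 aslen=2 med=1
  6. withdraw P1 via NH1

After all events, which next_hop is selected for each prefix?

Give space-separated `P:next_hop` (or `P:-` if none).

Op 1: best P0=NH4 P1=-
Op 2: best P0=- P1=-
Op 3: best P0=- P1=NH1
Op 4: best P0=NH0 P1=NH1
Op 5: best P0=NH0 P1=NH1
Op 6: best P0=NH0 P1=-

Answer: P0:NH0 P1:-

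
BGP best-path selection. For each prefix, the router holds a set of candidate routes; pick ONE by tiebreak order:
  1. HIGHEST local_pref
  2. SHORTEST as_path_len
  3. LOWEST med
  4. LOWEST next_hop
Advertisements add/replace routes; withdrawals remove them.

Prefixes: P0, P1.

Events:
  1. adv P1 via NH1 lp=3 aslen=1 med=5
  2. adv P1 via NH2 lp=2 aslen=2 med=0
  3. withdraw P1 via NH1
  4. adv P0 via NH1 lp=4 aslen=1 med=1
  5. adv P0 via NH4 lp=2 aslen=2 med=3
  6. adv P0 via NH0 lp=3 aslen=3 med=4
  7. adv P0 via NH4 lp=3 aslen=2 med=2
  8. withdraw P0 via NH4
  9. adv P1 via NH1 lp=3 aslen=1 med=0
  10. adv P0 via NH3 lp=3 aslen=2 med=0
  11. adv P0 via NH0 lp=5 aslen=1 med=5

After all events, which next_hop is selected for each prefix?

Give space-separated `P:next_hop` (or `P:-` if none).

Op 1: best P0=- P1=NH1
Op 2: best P0=- P1=NH1
Op 3: best P0=- P1=NH2
Op 4: best P0=NH1 P1=NH2
Op 5: best P0=NH1 P1=NH2
Op 6: best P0=NH1 P1=NH2
Op 7: best P0=NH1 P1=NH2
Op 8: best P0=NH1 P1=NH2
Op 9: best P0=NH1 P1=NH1
Op 10: best P0=NH1 P1=NH1
Op 11: best P0=NH0 P1=NH1

Answer: P0:NH0 P1:NH1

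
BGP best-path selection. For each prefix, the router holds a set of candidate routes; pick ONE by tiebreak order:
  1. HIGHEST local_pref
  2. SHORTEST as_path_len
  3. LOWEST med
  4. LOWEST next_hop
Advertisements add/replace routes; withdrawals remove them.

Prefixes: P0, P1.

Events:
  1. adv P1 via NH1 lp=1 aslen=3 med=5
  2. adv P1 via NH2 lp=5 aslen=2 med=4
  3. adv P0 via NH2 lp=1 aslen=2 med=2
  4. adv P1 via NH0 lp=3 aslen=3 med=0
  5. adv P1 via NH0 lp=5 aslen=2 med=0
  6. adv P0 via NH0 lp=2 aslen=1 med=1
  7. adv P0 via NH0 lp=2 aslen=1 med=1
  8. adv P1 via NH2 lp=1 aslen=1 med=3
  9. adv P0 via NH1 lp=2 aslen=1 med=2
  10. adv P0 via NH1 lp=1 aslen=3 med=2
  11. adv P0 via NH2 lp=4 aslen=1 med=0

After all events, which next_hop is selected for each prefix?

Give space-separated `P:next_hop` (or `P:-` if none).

Op 1: best P0=- P1=NH1
Op 2: best P0=- P1=NH2
Op 3: best P0=NH2 P1=NH2
Op 4: best P0=NH2 P1=NH2
Op 5: best P0=NH2 P1=NH0
Op 6: best P0=NH0 P1=NH0
Op 7: best P0=NH0 P1=NH0
Op 8: best P0=NH0 P1=NH0
Op 9: best P0=NH0 P1=NH0
Op 10: best P0=NH0 P1=NH0
Op 11: best P0=NH2 P1=NH0

Answer: P0:NH2 P1:NH0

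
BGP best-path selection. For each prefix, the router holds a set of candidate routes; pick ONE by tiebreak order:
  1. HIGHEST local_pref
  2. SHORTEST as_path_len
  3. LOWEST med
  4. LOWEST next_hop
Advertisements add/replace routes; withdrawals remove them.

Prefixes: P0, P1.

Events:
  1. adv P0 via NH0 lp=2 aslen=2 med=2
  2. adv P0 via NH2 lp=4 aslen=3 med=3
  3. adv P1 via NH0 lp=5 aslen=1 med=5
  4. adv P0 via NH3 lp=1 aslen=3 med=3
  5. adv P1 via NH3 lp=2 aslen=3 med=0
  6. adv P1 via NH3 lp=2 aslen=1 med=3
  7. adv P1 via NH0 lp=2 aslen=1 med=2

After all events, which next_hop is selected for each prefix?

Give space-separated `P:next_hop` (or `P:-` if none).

Answer: P0:NH2 P1:NH0

Derivation:
Op 1: best P0=NH0 P1=-
Op 2: best P0=NH2 P1=-
Op 3: best P0=NH2 P1=NH0
Op 4: best P0=NH2 P1=NH0
Op 5: best P0=NH2 P1=NH0
Op 6: best P0=NH2 P1=NH0
Op 7: best P0=NH2 P1=NH0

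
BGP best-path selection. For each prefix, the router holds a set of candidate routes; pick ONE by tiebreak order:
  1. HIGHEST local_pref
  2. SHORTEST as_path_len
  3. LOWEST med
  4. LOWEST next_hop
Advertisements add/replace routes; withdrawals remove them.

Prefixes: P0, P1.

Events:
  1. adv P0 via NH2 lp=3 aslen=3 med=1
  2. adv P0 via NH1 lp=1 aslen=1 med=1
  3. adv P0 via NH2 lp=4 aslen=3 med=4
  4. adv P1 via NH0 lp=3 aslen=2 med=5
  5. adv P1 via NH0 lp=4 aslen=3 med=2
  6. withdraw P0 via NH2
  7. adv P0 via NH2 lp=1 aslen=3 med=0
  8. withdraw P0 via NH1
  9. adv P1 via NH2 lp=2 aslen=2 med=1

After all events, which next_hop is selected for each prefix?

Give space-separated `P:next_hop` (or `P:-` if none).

Answer: P0:NH2 P1:NH0

Derivation:
Op 1: best P0=NH2 P1=-
Op 2: best P0=NH2 P1=-
Op 3: best P0=NH2 P1=-
Op 4: best P0=NH2 P1=NH0
Op 5: best P0=NH2 P1=NH0
Op 6: best P0=NH1 P1=NH0
Op 7: best P0=NH1 P1=NH0
Op 8: best P0=NH2 P1=NH0
Op 9: best P0=NH2 P1=NH0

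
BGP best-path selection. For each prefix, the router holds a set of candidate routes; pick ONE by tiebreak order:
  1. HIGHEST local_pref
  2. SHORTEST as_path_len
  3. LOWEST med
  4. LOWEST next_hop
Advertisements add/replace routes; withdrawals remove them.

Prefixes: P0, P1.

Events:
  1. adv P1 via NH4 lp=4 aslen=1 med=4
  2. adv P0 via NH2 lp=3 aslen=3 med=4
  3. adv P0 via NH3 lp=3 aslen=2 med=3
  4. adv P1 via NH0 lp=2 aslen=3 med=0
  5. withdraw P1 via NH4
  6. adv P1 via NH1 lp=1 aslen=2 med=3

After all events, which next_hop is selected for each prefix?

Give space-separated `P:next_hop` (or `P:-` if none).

Op 1: best P0=- P1=NH4
Op 2: best P0=NH2 P1=NH4
Op 3: best P0=NH3 P1=NH4
Op 4: best P0=NH3 P1=NH4
Op 5: best P0=NH3 P1=NH0
Op 6: best P0=NH3 P1=NH0

Answer: P0:NH3 P1:NH0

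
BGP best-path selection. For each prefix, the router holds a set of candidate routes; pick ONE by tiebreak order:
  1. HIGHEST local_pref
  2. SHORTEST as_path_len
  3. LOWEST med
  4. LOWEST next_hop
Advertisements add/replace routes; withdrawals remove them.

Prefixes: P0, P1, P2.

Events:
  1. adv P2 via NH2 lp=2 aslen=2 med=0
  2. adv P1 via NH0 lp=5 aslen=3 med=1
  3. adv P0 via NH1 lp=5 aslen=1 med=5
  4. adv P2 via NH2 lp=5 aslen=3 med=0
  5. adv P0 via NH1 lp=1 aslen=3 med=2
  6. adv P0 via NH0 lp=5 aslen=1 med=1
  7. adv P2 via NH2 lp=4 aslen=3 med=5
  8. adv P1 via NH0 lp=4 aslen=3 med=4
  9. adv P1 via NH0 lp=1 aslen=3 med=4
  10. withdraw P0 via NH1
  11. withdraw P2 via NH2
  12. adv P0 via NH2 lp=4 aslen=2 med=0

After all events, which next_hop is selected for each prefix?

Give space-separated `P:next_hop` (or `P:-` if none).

Answer: P0:NH0 P1:NH0 P2:-

Derivation:
Op 1: best P0=- P1=- P2=NH2
Op 2: best P0=- P1=NH0 P2=NH2
Op 3: best P0=NH1 P1=NH0 P2=NH2
Op 4: best P0=NH1 P1=NH0 P2=NH2
Op 5: best P0=NH1 P1=NH0 P2=NH2
Op 6: best P0=NH0 P1=NH0 P2=NH2
Op 7: best P0=NH0 P1=NH0 P2=NH2
Op 8: best P0=NH0 P1=NH0 P2=NH2
Op 9: best P0=NH0 P1=NH0 P2=NH2
Op 10: best P0=NH0 P1=NH0 P2=NH2
Op 11: best P0=NH0 P1=NH0 P2=-
Op 12: best P0=NH0 P1=NH0 P2=-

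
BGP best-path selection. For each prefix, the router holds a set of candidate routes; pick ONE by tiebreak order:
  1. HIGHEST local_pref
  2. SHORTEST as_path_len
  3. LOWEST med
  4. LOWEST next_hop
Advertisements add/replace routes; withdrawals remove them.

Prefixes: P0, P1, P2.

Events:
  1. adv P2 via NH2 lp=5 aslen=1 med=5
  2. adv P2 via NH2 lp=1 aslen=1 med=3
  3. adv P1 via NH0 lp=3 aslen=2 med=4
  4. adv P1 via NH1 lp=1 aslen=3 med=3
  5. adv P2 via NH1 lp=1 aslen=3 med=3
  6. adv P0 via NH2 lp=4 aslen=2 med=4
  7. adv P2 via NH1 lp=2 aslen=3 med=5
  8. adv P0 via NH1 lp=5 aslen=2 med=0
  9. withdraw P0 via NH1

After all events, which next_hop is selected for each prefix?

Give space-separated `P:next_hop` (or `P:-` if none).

Op 1: best P0=- P1=- P2=NH2
Op 2: best P0=- P1=- P2=NH2
Op 3: best P0=- P1=NH0 P2=NH2
Op 4: best P0=- P1=NH0 P2=NH2
Op 5: best P0=- P1=NH0 P2=NH2
Op 6: best P0=NH2 P1=NH0 P2=NH2
Op 7: best P0=NH2 P1=NH0 P2=NH1
Op 8: best P0=NH1 P1=NH0 P2=NH1
Op 9: best P0=NH2 P1=NH0 P2=NH1

Answer: P0:NH2 P1:NH0 P2:NH1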